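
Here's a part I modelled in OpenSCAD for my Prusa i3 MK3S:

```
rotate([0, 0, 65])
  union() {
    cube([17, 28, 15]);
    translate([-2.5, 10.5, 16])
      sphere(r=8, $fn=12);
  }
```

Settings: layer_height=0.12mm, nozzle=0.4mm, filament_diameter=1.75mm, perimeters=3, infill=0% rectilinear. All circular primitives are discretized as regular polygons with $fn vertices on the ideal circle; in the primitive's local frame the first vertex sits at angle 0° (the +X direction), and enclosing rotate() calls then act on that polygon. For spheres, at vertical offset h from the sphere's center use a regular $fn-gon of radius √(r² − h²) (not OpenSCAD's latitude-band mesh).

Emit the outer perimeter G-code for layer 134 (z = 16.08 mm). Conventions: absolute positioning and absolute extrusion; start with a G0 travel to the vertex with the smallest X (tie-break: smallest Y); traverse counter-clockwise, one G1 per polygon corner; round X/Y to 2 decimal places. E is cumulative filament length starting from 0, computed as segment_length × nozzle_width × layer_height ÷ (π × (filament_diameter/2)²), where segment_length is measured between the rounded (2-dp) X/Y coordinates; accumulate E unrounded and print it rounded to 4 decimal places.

G0 X-18.54 Y1.47 Z16.08
G1 X-17.13 Y-2.42 E0.0826
G1 X-13.95 Y-5.08 E0.1653
G1 X-9.88 Y-5.80 E0.2478
G1 X-5.98 Y-4.38 E0.3306
G1 X-3.32 Y-1.21 E0.4132
G1 X-2.60 Y2.87 E0.4959
G1 X-4.02 Y6.76 E0.5785
G1 X-7.19 Y9.42 E0.6611
G1 X-11.27 Y10.14 E0.7438
G1 X-15.16 Y8.72 E0.8264
G1 X-17.82 Y5.55 E0.9090
G1 X-18.54 Y1.47 E0.9917

At z = 16.08 mm: the cube is absent (z outside [0, 15]); the sphere at (-2.5, 10.5): section is a regular 12-gon, circumradius = √(r²−h²) = √(8²−0.08²) = 8.000; Taking the union: only the r=8 sphere at (-2.5, 10.5) is present, so the union is just that shape — 1 connected region; (rotated 65° about Z; rotation is an isometry so areas/perimeters/island counts are preserved). The outline is a single polygon with 12 vertices. Extrusion per mm of travel: 0.4 × 0.12 / (π × 0.875²) = 0.019956. Accumulating E over each segment gives final E = 0.9917.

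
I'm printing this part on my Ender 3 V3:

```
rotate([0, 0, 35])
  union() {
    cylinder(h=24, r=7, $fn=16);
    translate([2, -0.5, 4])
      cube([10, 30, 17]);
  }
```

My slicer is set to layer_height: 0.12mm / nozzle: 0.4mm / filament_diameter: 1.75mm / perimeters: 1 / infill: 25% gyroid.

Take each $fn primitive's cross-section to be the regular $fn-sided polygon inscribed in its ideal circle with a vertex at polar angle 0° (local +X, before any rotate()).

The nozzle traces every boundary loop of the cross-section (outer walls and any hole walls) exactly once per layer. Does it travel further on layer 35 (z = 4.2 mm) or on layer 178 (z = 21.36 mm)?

layer 35 (z = 4.2 mm)

Layer 35 (z = 4.2): the r=7 cylinder contributes a regular 16-gon of circumradius 7 (perimeter = 2·16·7.000·sin(180°/16) = 43.70 mm); the cube at (2, -0.5) (footprint 10×30) is included at this height (perimeter 80.00 mm); Taking the union: the regions partially overlap (shared area 26.38 mm²), so the edge portions inside another operand are dropped and the merged outline is re-measured after clipping — boundary = 102.30 mm; (rotated 35° about Z; rotation is an isometry so areas/perimeters/island counts are preserved). So its perimeter = 102.30 mm. Layer 178 (z = 21.36): the r=7 cylinder contributes a regular 16-gon of circumradius 7 (perimeter = 2·16·7.000·sin(180°/16) = 43.70 mm); the cube at (2, -0.5) does not reach this height (z outside [4, 21]); Merging all regions: only the r=7 cylinder is present, so the union is just that shape — boundary = 43.70 mm; (whole slice rotated 35° about Z — lengths, areas and connectivity unchanged). So its perimeter = 43.70 mm. Layer 35 is larger (102.30 vs 43.70 mm).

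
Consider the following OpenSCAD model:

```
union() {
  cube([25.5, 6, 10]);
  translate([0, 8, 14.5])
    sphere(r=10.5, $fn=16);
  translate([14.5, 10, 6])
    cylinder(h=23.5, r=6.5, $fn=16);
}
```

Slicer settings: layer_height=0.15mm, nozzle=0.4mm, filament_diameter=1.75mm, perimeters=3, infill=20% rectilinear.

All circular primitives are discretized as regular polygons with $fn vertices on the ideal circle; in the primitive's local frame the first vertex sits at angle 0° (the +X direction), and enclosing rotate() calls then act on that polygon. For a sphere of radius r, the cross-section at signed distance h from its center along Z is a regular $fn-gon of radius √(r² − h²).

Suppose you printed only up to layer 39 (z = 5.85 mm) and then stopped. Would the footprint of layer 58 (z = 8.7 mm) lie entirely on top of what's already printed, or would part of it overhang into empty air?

Compare the two slices. At z = 5.85: the cube is present — its section is the full 25.5×6 rectangle (area 153.00 mm²); the r=10.5 sphere at (0, 8) slices to a regular 16-gon of circumradius 5.952 (√(r²−h²) with h=8.65 from center) (area = (16/2)·5.952²·sin(360°/16) = 108.46 mm²); the cylinder at (14.5, 10) is absent (z outside [6, 29.5]); Taking the union: the regions partially overlap — summed areas 261.46 mm² minus the doubly-counted overlap 15.61 mm² gives 245.85 mm² — area = 245.85 mm². At z = 8.7: the cube is present — its section is the full 25.5×6 rectangle (area 153.00 mm²); the r=10.5 sphere at (0, 8) contributes a regular 16-gon of circumradius √(10.5²−5.8²) = 8.753 (area = (16/2)·8.753²·sin(360°/16) = 234.54 mm²); the r=6.5 cylinder at (14.5, 10) gives a regular 16-gon of circumradius 6.5 (constant along its height) (area = (16/2)·6.500²·sin(360°/16) = 129.35 mm²); Taking the union: the regions partially overlap — summed areas 516.89 mm² minus the doubly-counted overlap 58.05 mm² gives 458.83 mm² — area = 458.83 mm². Checking containment: at z = 8.7 the cross-section extends beyond the z = 5.85 cross-section by about 212.98 mm².

part overhangs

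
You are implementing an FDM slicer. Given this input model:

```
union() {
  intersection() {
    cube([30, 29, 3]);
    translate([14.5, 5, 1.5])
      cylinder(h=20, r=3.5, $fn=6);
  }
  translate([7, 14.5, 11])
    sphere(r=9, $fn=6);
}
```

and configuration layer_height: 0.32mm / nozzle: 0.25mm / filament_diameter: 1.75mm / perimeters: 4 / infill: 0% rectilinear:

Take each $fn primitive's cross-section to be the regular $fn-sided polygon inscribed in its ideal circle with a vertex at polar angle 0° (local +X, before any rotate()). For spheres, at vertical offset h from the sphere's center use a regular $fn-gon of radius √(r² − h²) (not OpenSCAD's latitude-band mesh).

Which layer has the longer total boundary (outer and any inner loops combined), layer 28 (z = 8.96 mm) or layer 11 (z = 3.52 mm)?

Layer 28 (z = 8.96): the cube does not reach this height (z outside [0, 3]); the cylinder at (14.5, 5): section is a regular 6-gon, circumradius r=3.5 (perimeter = 2·6·3.500·sin(180°/6) = 21.00 mm); Taking the intersection: at least one operand is absent at this height, so nothing remains; the sphere at (7, 14.5): section is a regular 6-gon, circumradius = √(r²−h²) = √(9²−2.04²) = 8.766 (perimeter = 2·6·8.766·sin(180°/6) = 52.59 mm); Merging all regions: only the r=9 sphere at (7, 14.5) is present, so the union is just that shape — boundary = 52.59 mm. So its perimeter = 52.59 mm. Layer 11 (z = 3.52): the cube is not intersected at this z (z outside [0, 3]); the r=3.5 cylinder at (14.5, 5) gives a regular 6-gon of circumradius 3.5 (constant along its height) (perimeter = 2·6·3.500·sin(180°/6) = 21.00 mm); Keeping only the common overlap: at least one operand is absent at this height, so nothing remains; the r=9 sphere at (7, 14.5) contributes a regular 6-gon of circumradius √(9²−7.48²) = 5.005 (perimeter = 2·6·5.005·sin(180°/6) = 30.03 mm); Combining (union): only the r=9 sphere at (7, 14.5) is present, so the union is just that shape — boundary = 30.03 mm. So its perimeter = 30.03 mm. Layer 28 is larger (52.59 vs 30.03 mm).

layer 28 (z = 8.96 mm)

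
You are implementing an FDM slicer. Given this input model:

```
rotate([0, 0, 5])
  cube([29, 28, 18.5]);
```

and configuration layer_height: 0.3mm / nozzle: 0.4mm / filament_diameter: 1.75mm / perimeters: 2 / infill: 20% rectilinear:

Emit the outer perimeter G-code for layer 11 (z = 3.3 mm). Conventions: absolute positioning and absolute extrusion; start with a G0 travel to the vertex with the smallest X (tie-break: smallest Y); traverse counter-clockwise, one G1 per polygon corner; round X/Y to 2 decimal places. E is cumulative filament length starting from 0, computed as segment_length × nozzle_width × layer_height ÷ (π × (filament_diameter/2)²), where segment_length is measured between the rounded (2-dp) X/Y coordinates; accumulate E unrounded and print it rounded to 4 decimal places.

G0 X-2.44 Y27.89 Z3.30
G1 X0.00 Y0.00 E1.3968
G1 X28.89 Y2.53 E2.8436
G1 X26.45 Y30.42 E4.2403
G1 X-2.44 Y27.89 E5.6872

At z = 3.3 mm: the cube (footprint 29×28) is included at this height; (whole slice rotated 5° about Z — lengths, areas and connectivity unchanged). The outline is a single polygon with 4 vertices. Extrusion per mm of travel: 0.4 × 0.3 / (π × 0.875²) = 0.049890. Accumulating E over each segment gives final E = 5.6872.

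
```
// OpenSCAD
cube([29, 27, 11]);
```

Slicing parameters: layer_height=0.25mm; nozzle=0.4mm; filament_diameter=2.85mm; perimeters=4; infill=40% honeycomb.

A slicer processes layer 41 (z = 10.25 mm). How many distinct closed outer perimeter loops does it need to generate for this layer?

1

At z = 10.25 mm: the cube is present — its section is the full 29×27 rectangle. The result has 1 disconnected region.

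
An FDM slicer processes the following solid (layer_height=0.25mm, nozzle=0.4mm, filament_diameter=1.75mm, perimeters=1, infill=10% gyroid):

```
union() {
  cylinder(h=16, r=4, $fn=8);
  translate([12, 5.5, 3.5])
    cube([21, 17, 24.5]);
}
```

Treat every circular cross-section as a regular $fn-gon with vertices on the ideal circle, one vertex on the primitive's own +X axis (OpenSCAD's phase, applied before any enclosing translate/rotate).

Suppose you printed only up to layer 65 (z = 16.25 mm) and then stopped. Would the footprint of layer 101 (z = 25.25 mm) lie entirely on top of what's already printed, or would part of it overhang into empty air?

Compare the two slices. At z = 16.25: the cylinder does not reach this height (z outside [0, 16]); the cube at (12, 5.5) (footprint 21×17) is included at this height (area 357.00 mm²); Merging all regions: only the 21×17 cube at (12, 5.5) is present, so the union is just that shape — area = 357.00 mm². At z = 25.25: the cylinder does not reach this height (z outside [0, 16]); the 21×17 cube at (12, 5.5) contributes its full rectangle (area 357.00 mm²); Merging all regions: only the 21×17 cube at (12, 5.5) is present, so the union is just that shape — area = 357.00 mm². Checking containment: the cross-section at z = 25.25 is a subset of the cross-section at z = 16.25.

entirely on top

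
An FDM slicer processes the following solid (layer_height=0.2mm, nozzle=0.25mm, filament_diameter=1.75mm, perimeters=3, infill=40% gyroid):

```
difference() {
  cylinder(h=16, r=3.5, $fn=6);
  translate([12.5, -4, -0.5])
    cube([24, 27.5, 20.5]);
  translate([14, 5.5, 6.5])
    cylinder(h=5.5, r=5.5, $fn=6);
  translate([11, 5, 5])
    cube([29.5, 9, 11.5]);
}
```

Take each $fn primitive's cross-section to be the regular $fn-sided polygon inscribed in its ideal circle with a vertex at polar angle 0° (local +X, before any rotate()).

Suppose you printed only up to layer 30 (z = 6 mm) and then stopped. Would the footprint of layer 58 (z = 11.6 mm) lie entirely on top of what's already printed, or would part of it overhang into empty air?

entirely on top

Compare the two slices. At z = 6: the r=3.5 cylinder contributes a regular 6-gon of circumradius 3.5 (area = (6/2)·3.500²·sin(360°/6) = 31.83 mm²); the cube at (12.5, -4) is present — its section is the full 24×27.5 rectangle (area 660.00 mm²); the cylinder at (14, 5.5) does not reach this height (z outside [6.5, 12]); the cube at (11, 5) (footprint 29.5×9) is included at this height (area 265.50 mm²); Subtracting the remaining from the first: starting from the r=3.5 cylinder (31.83 mm²), the 24×27.5 cube at (12.5, -4) misses the remaining region (no effect); the 29.5×9 cube at (11, 5) misses the remaining region (no effect) — area = 31.83 mm². At z = 11.6: the r=3.5 cylinder gives a regular 6-gon of circumradius 3.5 (constant along its height) (area = (6/2)·3.500²·sin(360°/6) = 31.83 mm²); the cube at (12.5, -4) is present — its section is the full 24×27.5 rectangle (area 660.00 mm²); the r=5.5 cylinder at (14, 5.5) contributes a regular 6-gon of circumradius 5.5 (area = (6/2)·5.500²·sin(360°/6) = 78.59 mm²); the cube at (11, 5) (footprint 29.5×9) is included at this height (area 265.50 mm²); Taking the first minus the rest: starting from the r=3.5 cylinder (31.83 mm²), the 24×27.5 cube at (12.5, -4) misses the remaining region (no effect); the r=5.5 cylinder at (14, 5.5) misses the remaining region (no effect); the 29.5×9 cube at (11, 5) misses the remaining region (no effect) — area = 31.83 mm². Checking containment: the cross-section at z = 11.6 is a subset of the cross-section at z = 6.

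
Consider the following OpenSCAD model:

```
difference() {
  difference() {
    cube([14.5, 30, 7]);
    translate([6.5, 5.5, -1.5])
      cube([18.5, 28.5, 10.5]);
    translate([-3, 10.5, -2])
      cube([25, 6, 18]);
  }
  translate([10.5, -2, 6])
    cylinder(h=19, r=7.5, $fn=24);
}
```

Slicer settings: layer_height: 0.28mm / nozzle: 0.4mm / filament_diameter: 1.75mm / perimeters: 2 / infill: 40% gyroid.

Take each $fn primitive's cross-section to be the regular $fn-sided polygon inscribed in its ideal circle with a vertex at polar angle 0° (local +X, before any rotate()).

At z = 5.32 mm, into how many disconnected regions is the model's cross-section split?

2

At z = 5.32 mm: the cube is present — its section is the full 14.5×30 rectangle; the cube at (6.5, 5.5) (footprint 18.5×28.5) is included at this height; the 25×6 cube at (-3, 10.5) contributes its full rectangle; Taking the first minus the rest: starting from the 14.5×30 cube, the 18.5×28.5 cube at (6.5, 5.5) partially overlaps it — only the 196.00 mm² overlap (of its 527.25 mm²) is removed, clipping the outline; the 25×6 cube at (-3, 10.5) partially overlaps it — only the 39.00 mm² overlap (of its 150.00 mm²) is removed, clipping the outline — 2 connected regions; the cylinder at (10.5, -2) is not intersected at this z (z outside [6, 25]); Subtracting the remaining from the first: none of the subtracted shapes is present at this height, so the result so far is unchanged — 2 connected regions. The result has 2 disconnected regions.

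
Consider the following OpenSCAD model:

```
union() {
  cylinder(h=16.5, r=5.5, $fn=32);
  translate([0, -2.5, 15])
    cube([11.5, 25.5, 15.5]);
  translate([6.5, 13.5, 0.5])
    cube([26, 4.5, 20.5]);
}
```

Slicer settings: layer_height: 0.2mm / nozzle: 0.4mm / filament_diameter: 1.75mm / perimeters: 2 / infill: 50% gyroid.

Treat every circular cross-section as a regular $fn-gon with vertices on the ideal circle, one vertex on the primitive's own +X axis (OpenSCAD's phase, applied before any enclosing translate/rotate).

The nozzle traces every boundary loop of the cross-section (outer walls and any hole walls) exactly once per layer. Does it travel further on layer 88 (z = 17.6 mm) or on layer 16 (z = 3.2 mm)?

layer 88 (z = 17.6 mm)

Layer 88 (z = 17.6): the cylinder does not reach this height (z outside [0, 16.5]); the cube at (0, -2.5) is present — its section is the full 11.5×25.5 rectangle (perimeter 74.00 mm); the cube at (6.5, 13.5) (footprint 26×4.5) is included at this height (perimeter 61.00 mm); Merging all regions: the regions partially overlap (shared area 22.50 mm²), so the edge portions inside another operand are dropped and the merged outline is re-measured after clipping — boundary = 116.00 mm. So its perimeter = 116.00 mm. Layer 16 (z = 3.2): the cylinder: section is a regular 32-gon, circumradius r=5.5 (perimeter = 2·32·5.500·sin(180°/32) = 34.50 mm); the cube at (0, -2.5) is not intersected at this z (z outside [15, 30.5]); the cube at (6.5, 13.5) (footprint 26×4.5) is included at this height (perimeter 61.00 mm); Merging all regions: the 2 present regions are separate (no shared area or edge), so areas and boundary lengths simply add and each stays a separate island — boundary = 95.50 mm. So its perimeter = 95.50 mm. Layer 88 is larger (116.00 vs 95.50 mm).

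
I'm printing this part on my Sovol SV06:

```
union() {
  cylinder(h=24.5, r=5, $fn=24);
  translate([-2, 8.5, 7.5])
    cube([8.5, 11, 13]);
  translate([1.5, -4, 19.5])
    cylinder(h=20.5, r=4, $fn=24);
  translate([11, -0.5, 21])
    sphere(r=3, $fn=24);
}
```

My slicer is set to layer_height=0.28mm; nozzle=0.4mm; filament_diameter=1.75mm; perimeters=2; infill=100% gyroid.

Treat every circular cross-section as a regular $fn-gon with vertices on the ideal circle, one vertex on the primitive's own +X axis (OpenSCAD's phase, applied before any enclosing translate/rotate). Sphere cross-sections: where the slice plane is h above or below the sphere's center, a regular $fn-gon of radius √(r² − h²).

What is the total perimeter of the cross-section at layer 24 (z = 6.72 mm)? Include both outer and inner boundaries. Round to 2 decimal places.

At z = 6.72 mm: the r=5 cylinder gives a regular 24-gon of circumradius 5 (constant along its height) (perimeter = 2·24·5.000·sin(180°/24) = 31.33 mm); the cube at (-2, 8.5) does not reach this height (z outside [7.5, 20.5]); the cylinder at (1.5, -4) is not intersected at this z (z outside [19.5, 40]); the sphere at (11, -0.5) does not reach this height (|z−center|=14.280 > r=3); Merging all regions: only the r=5 cylinder is present, so the union is just that shape — boundary = 31.33 mm. Overall, the cross-section is a single solid region. Total boundary length (outer) = 31.33 mm.

31.33 mm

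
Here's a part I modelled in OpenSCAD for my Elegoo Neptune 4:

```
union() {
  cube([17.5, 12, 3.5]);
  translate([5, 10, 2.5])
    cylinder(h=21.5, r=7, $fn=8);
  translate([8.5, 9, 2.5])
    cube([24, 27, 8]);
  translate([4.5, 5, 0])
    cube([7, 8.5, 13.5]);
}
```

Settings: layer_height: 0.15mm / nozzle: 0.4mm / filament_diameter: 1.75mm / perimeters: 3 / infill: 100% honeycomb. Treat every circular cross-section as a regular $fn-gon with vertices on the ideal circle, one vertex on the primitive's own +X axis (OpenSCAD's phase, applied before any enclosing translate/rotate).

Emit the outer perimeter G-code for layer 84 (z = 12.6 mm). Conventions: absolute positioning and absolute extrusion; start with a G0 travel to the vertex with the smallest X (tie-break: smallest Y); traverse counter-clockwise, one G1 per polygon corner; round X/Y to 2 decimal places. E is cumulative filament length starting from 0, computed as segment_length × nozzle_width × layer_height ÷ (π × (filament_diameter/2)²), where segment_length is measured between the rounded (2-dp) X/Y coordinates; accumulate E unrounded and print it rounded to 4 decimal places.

G0 X-2.00 Y10.00 Z12.60
G1 X0.05 Y5.05 E0.1336
G1 X5.00 Y3.00 E0.2673
G1 X9.83 Y5.00 E0.3977
G1 X11.50 Y5.00 E0.4394
G1 X11.50 Y8.79 E0.5339
G1 X12.00 Y10.00 E0.5666
G1 X11.50 Y11.21 E0.5992
G1 X11.50 Y13.50 E0.6563
G1 X10.55 Y13.50 E0.6800
G1 X9.95 Y14.95 E0.7192
G1 X5.00 Y17.00 E0.8528
G1 X0.05 Y14.95 E0.9865
G1 X-2.00 Y10.00 E1.1201

At z = 12.6 mm: the cube is absent (z outside [0, 3.5]); the r=7 cylinder at (5, 10) contributes a regular 8-gon of circumradius 7; the cube at (8.5, 9) is not intersected at this z (z outside [2.5, 10.5]); the cube at (4.5, 5) (footprint 7×8.5) is included at this height; Combining (union): the regions partially overlap (shared area 55.43 mm²), so overlapping operands fuse into one piece — 1 connected region. The outline is a single polygon with 13 vertices. Extrusion per mm of travel: 0.4 × 0.15 / (π × 0.875²) = 0.024945. Accumulating E over each segment gives final E = 1.1201.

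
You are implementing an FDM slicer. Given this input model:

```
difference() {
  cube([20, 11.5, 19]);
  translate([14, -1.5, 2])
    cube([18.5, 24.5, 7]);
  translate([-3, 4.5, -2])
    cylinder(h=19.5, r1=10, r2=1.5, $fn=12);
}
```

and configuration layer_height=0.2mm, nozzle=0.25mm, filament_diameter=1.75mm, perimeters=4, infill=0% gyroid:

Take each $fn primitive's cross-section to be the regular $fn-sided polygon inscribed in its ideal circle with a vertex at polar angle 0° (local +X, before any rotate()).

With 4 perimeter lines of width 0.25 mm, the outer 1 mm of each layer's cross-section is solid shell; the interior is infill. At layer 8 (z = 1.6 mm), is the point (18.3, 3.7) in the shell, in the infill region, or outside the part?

At z = 1.6 mm: the 20×11.5 cube contributes its full rectangle; the cube at (14, -1.5) is absent (z outside [2, 9]); the cone at (-3, 4.5) (r1=10→r2=1.5) has section circumradius 8.431 here — a regular 12-gon; After the difference (first − rest): starting from the 20×11.5 cube, the cone at (-3, 4.5) partially overlaps it — only the 50.31 mm² overlap (of its 213.23 mm²) is removed, clipping the outline — 1 connected region. Overall, the cross-section is a single solid region. The nearest boundary edge runs (20.00, 11.50)→(20.00, 0.00); distance from the point to it = 1.70 mm. The point is inside the cross-section and 1.70 mm from the nearest boundary — more than the 1 mm shell width (4 × 0.25), so it's in the infill interior.

infill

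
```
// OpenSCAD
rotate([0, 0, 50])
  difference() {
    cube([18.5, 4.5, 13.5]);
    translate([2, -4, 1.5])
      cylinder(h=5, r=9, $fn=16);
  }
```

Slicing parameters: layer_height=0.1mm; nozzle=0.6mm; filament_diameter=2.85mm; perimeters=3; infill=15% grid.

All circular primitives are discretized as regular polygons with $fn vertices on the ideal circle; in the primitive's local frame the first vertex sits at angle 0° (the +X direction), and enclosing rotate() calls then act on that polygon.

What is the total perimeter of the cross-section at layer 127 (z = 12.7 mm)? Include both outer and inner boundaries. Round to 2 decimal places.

46.00 mm

At z = 12.7 mm: the cube is present — its section is the full 18.5×4.5 rectangle (perimeter 46.00 mm); the cylinder at (2, -4) is absent (z outside [1.5, 6.5]); Taking the first minus the rest: none of the subtracted shapes is present at this height, so the 18.5×4.5 cube is unchanged — boundary = 46.00 mm; (whole slice rotated 50° about Z — lengths, areas and connectivity unchanged). Overall, the cross-section is a single solid region. Total boundary length (outer) = 46.00 mm.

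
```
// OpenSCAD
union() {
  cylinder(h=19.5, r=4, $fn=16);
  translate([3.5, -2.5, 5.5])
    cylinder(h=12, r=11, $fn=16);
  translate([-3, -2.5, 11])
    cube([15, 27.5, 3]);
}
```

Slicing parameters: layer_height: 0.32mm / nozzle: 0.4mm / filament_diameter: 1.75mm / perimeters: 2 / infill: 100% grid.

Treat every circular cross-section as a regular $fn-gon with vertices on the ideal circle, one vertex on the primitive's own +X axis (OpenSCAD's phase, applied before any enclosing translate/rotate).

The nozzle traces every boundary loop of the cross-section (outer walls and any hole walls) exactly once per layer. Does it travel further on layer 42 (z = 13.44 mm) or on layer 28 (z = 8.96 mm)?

layer 42 (z = 13.44 mm)

Layer 42 (z = 13.44): the cylinder: section is a regular 16-gon, circumradius r=4 (perimeter = 2·16·4.000·sin(180°/16) = 24.97 mm); the r=11 cylinder at (3.5, -2.5) gives a regular 16-gon of circumradius 11 (constant along its height) (perimeter = 2·16·11.000·sin(180°/16) = 68.67 mm); the cube at (-3, -2.5) (footprint 15×27.5) is included at this height (perimeter 85.00 mm); Merging all regions: the regions partially overlap (shared area 196.83 mm²), so the edge portions inside another operand are dropped and the merged outline is re-measured after clipping — boundary = 106.41 mm. So its perimeter = 106.41 mm. Layer 28 (z = 8.96): the r=4 cylinder gives a regular 16-gon of circumradius 4 (constant along its height) (perimeter = 2·16·4.000·sin(180°/16) = 24.97 mm); the cylinder at (3.5, -2.5): section is a regular 16-gon, circumradius r=11 (perimeter = 2·16·11.000·sin(180°/16) = 68.67 mm); the cube at (-3, -2.5) is absent (z outside [11, 14]); Combining (union): the r=4 cylinder lies entirely inside the r=11 cylinder at (3.5, -2.5), so the union is just the r=11 cylinder at (3.5, -2.5) — boundary = 68.67 mm. So its perimeter = 68.67 mm. Layer 42 is larger (106.41 vs 68.67 mm).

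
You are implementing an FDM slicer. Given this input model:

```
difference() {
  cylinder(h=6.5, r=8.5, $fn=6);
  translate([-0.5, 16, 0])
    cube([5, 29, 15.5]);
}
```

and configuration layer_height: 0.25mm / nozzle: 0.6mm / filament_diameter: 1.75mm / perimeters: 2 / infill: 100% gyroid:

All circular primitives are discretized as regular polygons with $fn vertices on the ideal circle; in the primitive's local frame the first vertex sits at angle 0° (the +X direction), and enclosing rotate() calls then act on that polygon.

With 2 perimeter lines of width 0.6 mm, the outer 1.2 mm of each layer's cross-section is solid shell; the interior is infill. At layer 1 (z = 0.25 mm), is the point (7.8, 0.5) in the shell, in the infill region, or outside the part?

shell

At z = 0.25 mm: the r=8.5 cylinder contributes a regular 6-gon of circumradius 8.5; the 5×29 cube at (-0.5, 16) contributes its full rectangle; Taking the first minus the rest: starting from the r=8.5 cylinder, the 5×29 cube at (-0.5, 16) misses the remaining region (no effect) — 1 connected region. Overall, the cross-section is a single solid region. The nearest boundary edge runs (4.25, 7.36)→(8.50, 0.00); distance from the point to it = 0.36 mm. The point is inside the cross-section, 0.36 mm from the nearest boundary — within the 1.2 mm shell band (2 × 0.6).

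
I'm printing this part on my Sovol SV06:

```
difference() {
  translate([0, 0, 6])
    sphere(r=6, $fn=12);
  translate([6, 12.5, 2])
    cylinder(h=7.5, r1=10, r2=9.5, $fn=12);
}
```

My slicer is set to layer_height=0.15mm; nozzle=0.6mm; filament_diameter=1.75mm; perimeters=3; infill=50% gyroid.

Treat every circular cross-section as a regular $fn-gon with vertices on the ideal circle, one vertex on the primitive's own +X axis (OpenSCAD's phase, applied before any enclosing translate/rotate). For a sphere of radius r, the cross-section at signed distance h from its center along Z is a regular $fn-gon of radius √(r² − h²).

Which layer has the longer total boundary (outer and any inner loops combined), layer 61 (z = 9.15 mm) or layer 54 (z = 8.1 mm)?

Layer 61 (z = 9.15): the sphere: section is a regular 12-gon, circumradius = √(r²−h²) = √(6²−3.15²) = 5.107 (perimeter = 2·12·5.107·sin(180°/12) = 31.72 mm); the cone at (6, 12.5) (r1=10→r2=9.5) has section circumradius 9.523 here — a regular 12-gon (perimeter = 2·12·9.523·sin(180°/12) = 59.16 mm); After the difference (first − rest): starting from the r=6 sphere, the cone at (6, 12.5) partially overlaps it — only the 1.06 mm² overlap (of its 272.08 mm²) is removed, clipping the outline — boundary = 31.72 mm. So its perimeter = 31.72 mm. Layer 54 (z = 8.1): the sphere: section is a regular 12-gon, circumradius = √(r²−h²) = √(6²−2.1²) = 5.620 (perimeter = 2·12·5.620·sin(180°/12) = 34.91 mm); the cone at (6, 12.5) contributes a regular 12-gon of circumradius 9.593 (interpolated between r1=10 and r2=9.5 at t=0.813) (perimeter = 2·12·9.593·sin(180°/12) = 59.59 mm); Taking the first minus the rest: starting from the r=6 sphere, the cone at (6, 12.5) partially overlaps it — only the 3.43 mm² overlap (of its 276.10 mm²) is removed, clipping the outline — boundary = 34.86 mm. So its perimeter = 34.86 mm. Layer 54 is larger (34.86 vs 31.72 mm).

layer 54 (z = 8.1 mm)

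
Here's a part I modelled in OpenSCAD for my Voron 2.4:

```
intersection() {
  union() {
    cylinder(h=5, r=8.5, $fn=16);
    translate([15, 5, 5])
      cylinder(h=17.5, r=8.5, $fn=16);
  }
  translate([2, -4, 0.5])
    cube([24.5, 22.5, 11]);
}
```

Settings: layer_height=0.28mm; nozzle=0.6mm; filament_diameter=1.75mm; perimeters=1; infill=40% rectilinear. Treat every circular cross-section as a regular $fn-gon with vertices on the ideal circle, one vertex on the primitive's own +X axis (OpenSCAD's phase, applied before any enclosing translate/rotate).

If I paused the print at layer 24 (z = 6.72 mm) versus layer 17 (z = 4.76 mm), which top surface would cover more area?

Layer 24 (z = 6.72): the cylinder is absent (z outside [0, 5]); the r=8.5 cylinder at (15, 5) contributes a regular 16-gon of circumradius 8.5 (area = (16/2)·8.500²·sin(360°/16) = 221.19 mm²); Merging all regions: only the r=8.5 cylinder at (15, 5) is present, so the union is just that shape — area = 221.19 mm²; the cube at (2, -4) (footprint 24.5×22.5) is included at this height (area 551.25 mm²); Keeping only the common overlap: that combined region lies inside the 24.5×22.5 cube at (2, -4), so it is kept whole — area = 221.19 mm². So its area = 221.19 mm². Layer 17 (z = 4.76): the r=8.5 cylinder gives a regular 16-gon of circumradius 8.5 (constant along its height) (area = (16/2)·8.500²·sin(360°/16) = 221.19 mm²); the cylinder at (15, 5) does not reach this height (z outside [5, 22.5]); Taking the union: only the r=8.5 cylinder is present, so the union is just that shape — area = 221.19 mm²; the 24.5×22.5 cube at (2, -4) contributes its full rectangle (area 551.25 mm²); Keeping only the common overlap: the 24.5×22.5 cube at (2, -4) partially overlaps that combined region; clipping to the common part keeps 62.97 mm² — area = 62.97 mm². So its area = 62.97 mm². Layer 24 is larger (221.19 vs 62.97 mm²).

layer 24 (z = 6.72 mm)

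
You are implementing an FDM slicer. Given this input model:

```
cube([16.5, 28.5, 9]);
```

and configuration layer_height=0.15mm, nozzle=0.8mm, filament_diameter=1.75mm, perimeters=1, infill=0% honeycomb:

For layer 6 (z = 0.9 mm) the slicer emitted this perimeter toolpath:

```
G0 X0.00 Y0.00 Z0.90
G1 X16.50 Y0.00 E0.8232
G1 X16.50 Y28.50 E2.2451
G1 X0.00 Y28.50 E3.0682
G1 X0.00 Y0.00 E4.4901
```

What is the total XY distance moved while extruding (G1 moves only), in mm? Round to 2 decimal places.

Sum the Euclidean lengths of each G1 segment: total = 90.00 mm.

90.00 mm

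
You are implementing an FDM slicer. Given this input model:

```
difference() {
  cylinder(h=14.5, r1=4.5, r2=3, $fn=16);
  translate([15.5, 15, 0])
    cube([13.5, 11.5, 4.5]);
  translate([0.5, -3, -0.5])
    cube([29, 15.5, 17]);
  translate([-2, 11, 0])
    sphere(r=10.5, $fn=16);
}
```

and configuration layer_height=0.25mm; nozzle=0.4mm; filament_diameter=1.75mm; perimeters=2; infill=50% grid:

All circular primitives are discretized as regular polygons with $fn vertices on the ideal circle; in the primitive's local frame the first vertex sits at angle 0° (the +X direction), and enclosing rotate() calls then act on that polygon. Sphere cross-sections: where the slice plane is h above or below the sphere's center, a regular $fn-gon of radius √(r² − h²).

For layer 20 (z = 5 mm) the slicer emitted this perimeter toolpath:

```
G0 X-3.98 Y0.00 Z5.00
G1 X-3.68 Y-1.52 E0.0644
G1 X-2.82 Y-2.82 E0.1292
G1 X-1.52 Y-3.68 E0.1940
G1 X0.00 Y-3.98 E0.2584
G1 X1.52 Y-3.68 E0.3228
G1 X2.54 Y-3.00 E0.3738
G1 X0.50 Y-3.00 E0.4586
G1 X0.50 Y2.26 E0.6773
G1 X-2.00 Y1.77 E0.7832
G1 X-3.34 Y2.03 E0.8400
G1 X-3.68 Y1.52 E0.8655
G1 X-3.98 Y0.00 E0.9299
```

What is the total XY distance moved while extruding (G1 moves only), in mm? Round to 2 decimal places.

Sum the Euclidean lengths of each G1 segment: total = 22.37 mm.

22.37 mm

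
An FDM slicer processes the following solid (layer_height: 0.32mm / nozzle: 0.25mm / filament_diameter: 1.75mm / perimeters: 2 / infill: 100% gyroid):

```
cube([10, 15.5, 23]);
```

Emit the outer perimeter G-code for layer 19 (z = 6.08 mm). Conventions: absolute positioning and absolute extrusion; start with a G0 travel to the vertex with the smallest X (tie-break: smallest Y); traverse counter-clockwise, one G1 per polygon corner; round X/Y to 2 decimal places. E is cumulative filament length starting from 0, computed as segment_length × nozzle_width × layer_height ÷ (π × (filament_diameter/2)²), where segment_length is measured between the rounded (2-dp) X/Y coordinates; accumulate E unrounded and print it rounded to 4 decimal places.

At z = 6.08 mm: the 10×15.5 cube contributes its full rectangle. The outline is a single polygon with 4 vertices. Extrusion per mm of travel: 0.25 × 0.32 / (π × 0.875²) = 0.033260. Accumulating E over each segment gives final E = 1.6963.

G0 X0.00 Y0.00 Z6.08
G1 X10.00 Y0.00 E0.3326
G1 X10.00 Y15.50 E0.8481
G1 X0.00 Y15.50 E1.1807
G1 X0.00 Y0.00 E1.6963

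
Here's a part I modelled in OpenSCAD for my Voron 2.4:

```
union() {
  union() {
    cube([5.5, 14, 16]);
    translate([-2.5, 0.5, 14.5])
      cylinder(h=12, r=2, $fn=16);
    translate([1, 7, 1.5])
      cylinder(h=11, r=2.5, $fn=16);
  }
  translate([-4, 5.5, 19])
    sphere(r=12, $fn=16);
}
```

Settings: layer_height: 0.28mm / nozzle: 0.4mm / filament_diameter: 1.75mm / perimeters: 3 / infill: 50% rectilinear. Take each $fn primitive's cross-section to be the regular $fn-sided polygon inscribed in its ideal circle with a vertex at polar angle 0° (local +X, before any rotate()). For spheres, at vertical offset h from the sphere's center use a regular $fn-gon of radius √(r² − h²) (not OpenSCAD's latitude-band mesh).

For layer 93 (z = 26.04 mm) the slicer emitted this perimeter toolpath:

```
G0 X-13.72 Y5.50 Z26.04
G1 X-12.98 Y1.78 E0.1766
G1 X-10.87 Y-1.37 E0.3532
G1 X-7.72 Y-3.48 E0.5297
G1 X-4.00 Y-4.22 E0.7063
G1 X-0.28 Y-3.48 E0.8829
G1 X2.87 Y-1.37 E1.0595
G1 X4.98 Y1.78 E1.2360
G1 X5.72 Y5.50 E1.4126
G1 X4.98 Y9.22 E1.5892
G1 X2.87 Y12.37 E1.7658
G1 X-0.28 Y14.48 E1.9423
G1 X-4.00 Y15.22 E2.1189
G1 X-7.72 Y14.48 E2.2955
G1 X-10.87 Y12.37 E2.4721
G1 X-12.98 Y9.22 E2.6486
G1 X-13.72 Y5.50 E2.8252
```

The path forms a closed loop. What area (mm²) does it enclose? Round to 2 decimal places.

Apply the shoelace formula to the sequence of (X, Y) vertices; enclosed area = 289.18 mm².

289.18 mm²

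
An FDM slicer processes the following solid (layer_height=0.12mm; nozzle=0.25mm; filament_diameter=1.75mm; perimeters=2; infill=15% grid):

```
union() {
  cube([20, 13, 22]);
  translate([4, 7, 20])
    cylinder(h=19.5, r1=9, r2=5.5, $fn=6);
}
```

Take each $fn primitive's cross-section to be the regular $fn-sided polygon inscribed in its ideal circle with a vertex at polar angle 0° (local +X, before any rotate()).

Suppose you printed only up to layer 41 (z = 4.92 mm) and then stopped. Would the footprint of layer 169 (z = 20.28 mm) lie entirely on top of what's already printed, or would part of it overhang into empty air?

part overhangs

Compare the two slices. At z = 4.92: the 20×13 cube contributes its full rectangle (area 260.00 mm²); the cone at (4, 7) does not reach this height (z outside [20, 39.5]); Combining (union): only the 20×13 cube is present, so the union is just that shape — area = 260.00 mm². At z = 20.28: the 20×13 cube contributes its full rectangle (area 260.00 mm²); the cone at (4, 7) (r1=9→r2=5.5) has section circumradius 8.950 here — a regular 6-gon (area = (6/2)·8.950²·sin(360°/6) = 208.10 mm²); Combining (union): the regions partially overlap — summed areas 468.10 mm² minus the doubly-counted overlap 143.81 mm² gives 324.29 mm² — area = 324.29 mm². Checking containment: at z = 20.28 the cross-section extends beyond the z = 4.92 cross-section by about 64.29 mm².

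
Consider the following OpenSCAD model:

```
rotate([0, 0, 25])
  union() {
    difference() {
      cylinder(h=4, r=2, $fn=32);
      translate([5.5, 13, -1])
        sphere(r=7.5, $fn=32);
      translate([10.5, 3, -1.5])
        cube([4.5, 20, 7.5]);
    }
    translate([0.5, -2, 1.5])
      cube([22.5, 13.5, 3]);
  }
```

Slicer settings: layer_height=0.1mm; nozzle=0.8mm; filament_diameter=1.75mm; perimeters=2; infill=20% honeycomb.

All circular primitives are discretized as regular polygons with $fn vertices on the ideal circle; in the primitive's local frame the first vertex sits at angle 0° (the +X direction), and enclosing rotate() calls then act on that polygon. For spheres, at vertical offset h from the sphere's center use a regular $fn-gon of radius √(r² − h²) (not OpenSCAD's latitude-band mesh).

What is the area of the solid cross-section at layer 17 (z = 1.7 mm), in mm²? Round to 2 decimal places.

At z = 1.7 mm: the cylinder: section is a regular 32-gon, circumradius r=2 (area = (32/2)·2.000²·sin(360°/32) = 12.49 mm²); the r=7.5 sphere at (5.5, 13) slices to a regular 32-gon of circumradius 6.997 (√(r²−h²) with h=2.7 from center) (area = (32/2)·6.997²·sin(360°/32) = 152.83 mm²); the 4.5×20 cube at (10.5, 3) contributes its full rectangle (area 90.00 mm²); After the difference (first − rest): starting from the r=2 cylinder (12.49 mm²), the r=7.5 sphere at (5.5, 13) misses the remaining region (no effect); the 4.5×20 cube at (10.5, 3) misses the remaining region (no effect) — area = 12.49 mm²; the cube at (0.5, -2) (footprint 22.5×13.5) is included at this height (area 303.75 mm²); Taking the union: the regions partially overlap — summed areas 316.24 mm² minus the doubly-counted overlap 4.27 mm² gives 311.97 mm² — area = 311.97 mm²; (rotated 25° about Z; rotation is an isometry so areas/perimeters/island counts are preserved). Overall, the cross-section is a single solid region. Net area = 311.97 mm².

311.97 mm²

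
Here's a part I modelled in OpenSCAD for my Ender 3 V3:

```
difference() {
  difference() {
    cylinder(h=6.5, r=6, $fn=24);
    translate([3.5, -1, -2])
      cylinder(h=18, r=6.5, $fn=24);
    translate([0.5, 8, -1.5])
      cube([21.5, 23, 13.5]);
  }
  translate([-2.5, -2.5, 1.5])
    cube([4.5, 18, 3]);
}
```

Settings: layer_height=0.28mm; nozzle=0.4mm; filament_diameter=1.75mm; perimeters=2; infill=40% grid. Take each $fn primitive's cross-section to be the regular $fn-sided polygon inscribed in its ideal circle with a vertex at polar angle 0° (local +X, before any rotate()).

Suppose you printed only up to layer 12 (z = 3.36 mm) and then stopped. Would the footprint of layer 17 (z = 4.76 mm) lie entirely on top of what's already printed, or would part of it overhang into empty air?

Compare the two slices. At z = 3.36: the cylinder: section is a regular 24-gon, circumradius r=6 (area = (24/2)·6.000²·sin(360°/24) = 111.81 mm²); the cylinder at (3.5, -1): section is a regular 24-gon, circumradius r=6.5 (area = (24/2)·6.500²·sin(360°/24) = 131.22 mm²); the 21.5×23 cube at (0.5, 8) contributes its full rectangle (area 494.50 mm²); After the difference (first − rest): starting from the r=6 cylinder (111.81 mm²), the r=6.5 cylinder at (3.5, -1) partially overlaps it — only the 76.50 mm² overlap (of its 131.22 mm²) is removed, clipping the outline; the 21.5×23 cube at (0.5, 8) misses the remaining region (no effect) — area = 35.31 mm²; the 4.5×18 cube at (-2.5, -2.5) contributes its full rectangle (area 81.00 mm²); After the difference (first − rest): starting from the result so far (35.31 mm²), the 4.5×18 cube at (-2.5, -2.5) partially overlaps it — only the 8.22 mm² overlap (of its 81.00 mm²) is removed, clipping the outline — area = 27.09 mm². At z = 4.76: the r=6 cylinder gives a regular 24-gon of circumradius 6 (constant along its height) (area = (24/2)·6.000²·sin(360°/24) = 111.81 mm²); the r=6.5 cylinder at (3.5, -1) gives a regular 24-gon of circumradius 6.5 (constant along its height) (area = (24/2)·6.500²·sin(360°/24) = 131.22 mm²); the 21.5×23 cube at (0.5, 8) contributes its full rectangle (area 494.50 mm²); After the difference (first − rest): starting from the r=6 cylinder (111.81 mm²), the r=6.5 cylinder at (3.5, -1) partially overlaps it — only the 76.50 mm² overlap (of its 131.22 mm²) is removed, clipping the outline; the 21.5×23 cube at (0.5, 8) misses the remaining region (no effect) — area = 35.31 mm²; the cube at (-2.5, -2.5) is absent (z outside [1.5, 4.5]); Subtracting the remaining from the first: none of the subtracted shapes is present at this height, so the result so far is unchanged — area = 35.31 mm². Checking containment: at z = 4.76 the cross-section extends beyond the z = 3.36 cross-section by about 8.22 mm².

part overhangs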